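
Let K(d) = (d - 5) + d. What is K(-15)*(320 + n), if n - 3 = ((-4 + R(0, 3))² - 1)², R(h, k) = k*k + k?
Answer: -150220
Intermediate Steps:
R(h, k) = k + k² (R(h, k) = k² + k = k + k²)
K(d) = -5 + 2*d (K(d) = (-5 + d) + d = -5 + 2*d)
n = 3972 (n = 3 + ((-4 + 3*(1 + 3))² - 1)² = 3 + ((-4 + 3*4)² - 1)² = 3 + ((-4 + 12)² - 1)² = 3 + (8² - 1)² = 3 + (64 - 1)² = 3 + 63² = 3 + 3969 = 3972)
K(-15)*(320 + n) = (-5 + 2*(-15))*(320 + 3972) = (-5 - 30)*4292 = -35*4292 = -150220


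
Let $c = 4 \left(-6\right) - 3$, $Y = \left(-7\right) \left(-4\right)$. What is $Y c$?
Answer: $-756$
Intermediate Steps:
$Y = 28$
$c = -27$ ($c = -24 - 3 = -27$)
$Y c = 28 \left(-27\right) = -756$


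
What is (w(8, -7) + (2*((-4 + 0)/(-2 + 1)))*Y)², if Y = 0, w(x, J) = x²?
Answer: 4096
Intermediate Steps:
(w(8, -7) + (2*((-4 + 0)/(-2 + 1)))*Y)² = (8² + (2*((-4 + 0)/(-2 + 1)))*0)² = (64 + (2*(-4/(-1)))*0)² = (64 + (2*(-4*(-1)))*0)² = (64 + (2*4)*0)² = (64 + 8*0)² = (64 + 0)² = 64² = 4096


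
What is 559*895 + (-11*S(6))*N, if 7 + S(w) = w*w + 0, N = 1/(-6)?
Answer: 3002149/6 ≈ 5.0036e+5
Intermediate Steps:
N = -1/6 ≈ -0.16667
S(w) = -7 + w**2 (S(w) = -7 + (w*w + 0) = -7 + (w**2 + 0) = -7 + w**2)
559*895 + (-11*S(6))*N = 559*895 - 11*(-7 + 6**2)*(-1/6) = 500305 - 11*(-7 + 36)*(-1/6) = 500305 - 11*29*(-1/6) = 500305 - 319*(-1/6) = 500305 + 319/6 = 3002149/6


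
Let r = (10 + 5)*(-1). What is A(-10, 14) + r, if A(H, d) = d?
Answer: -1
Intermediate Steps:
r = -15 (r = 15*(-1) = -15)
A(-10, 14) + r = 14 - 15 = -1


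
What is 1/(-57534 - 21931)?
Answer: -1/79465 ≈ -1.2584e-5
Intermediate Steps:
1/(-57534 - 21931) = 1/(-79465) = -1/79465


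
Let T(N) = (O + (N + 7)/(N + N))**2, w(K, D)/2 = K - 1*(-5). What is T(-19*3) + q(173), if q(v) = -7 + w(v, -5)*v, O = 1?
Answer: 200083393/3249 ≈ 61583.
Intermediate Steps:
w(K, D) = 10 + 2*K (w(K, D) = 2*(K - 1*(-5)) = 2*(K + 5) = 2*(5 + K) = 10 + 2*K)
q(v) = -7 + v*(10 + 2*v) (q(v) = -7 + (10 + 2*v)*v = -7 + v*(10 + 2*v))
T(N) = (1 + (7 + N)/(2*N))**2 (T(N) = (1 + (N + 7)/(N + N))**2 = (1 + (7 + N)/((2*N)))**2 = (1 + (7 + N)*(1/(2*N)))**2 = (1 + (7 + N)/(2*N))**2)
T(-19*3) + q(173) = (7 + 3*(-19*3))**2/(4*(-19*3)**2) + (-7 + 2*173*(5 + 173)) = (1/4)*(7 + 3*(-57))**2/(-57)**2 + (-7 + 2*173*178) = (1/4)*(1/3249)*(7 - 171)**2 + (-7 + 61588) = (1/4)*(1/3249)*(-164)**2 + 61581 = (1/4)*(1/3249)*26896 + 61581 = 6724/3249 + 61581 = 200083393/3249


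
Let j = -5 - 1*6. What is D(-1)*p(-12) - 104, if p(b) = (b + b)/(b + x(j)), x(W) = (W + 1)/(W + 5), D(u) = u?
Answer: -3296/31 ≈ -106.32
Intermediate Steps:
j = -11 (j = -5 - 6 = -11)
x(W) = (1 + W)/(5 + W)
p(b) = 2*b/(5/3 + b) (p(b) = (b + b)/(b + (1 - 11)/(5 - 11)) = (2*b)/(b - 10/(-6)) = (2*b)/(b - ⅙*(-10)) = (2*b)/(b + 5/3) = (2*b)/(5/3 + b) = 2*b/(5/3 + b))
D(-1)*p(-12) - 104 = -6*(-12)/(5 + 3*(-12)) - 104 = -6*(-12)/(5 - 36) - 104 = -6*(-12)/(-31) - 104 = -6*(-12)*(-1)/31 - 104 = -1*72/31 - 104 = -72/31 - 104 = -3296/31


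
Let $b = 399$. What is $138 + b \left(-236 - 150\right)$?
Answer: $-153876$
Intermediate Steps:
$138 + b \left(-236 - 150\right) = 138 + 399 \left(-236 - 150\right) = 138 + 399 \left(-386\right) = 138 - 154014 = -153876$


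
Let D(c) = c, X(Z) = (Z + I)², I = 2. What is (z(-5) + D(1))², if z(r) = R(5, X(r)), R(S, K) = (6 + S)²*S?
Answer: 367236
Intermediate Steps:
X(Z) = (2 + Z)² (X(Z) = (Z + 2)² = (2 + Z)²)
R(S, K) = S*(6 + S)²
z(r) = 605 (z(r) = 5*(6 + 5)² = 5*11² = 5*121 = 605)
(z(-5) + D(1))² = (605 + 1)² = 606² = 367236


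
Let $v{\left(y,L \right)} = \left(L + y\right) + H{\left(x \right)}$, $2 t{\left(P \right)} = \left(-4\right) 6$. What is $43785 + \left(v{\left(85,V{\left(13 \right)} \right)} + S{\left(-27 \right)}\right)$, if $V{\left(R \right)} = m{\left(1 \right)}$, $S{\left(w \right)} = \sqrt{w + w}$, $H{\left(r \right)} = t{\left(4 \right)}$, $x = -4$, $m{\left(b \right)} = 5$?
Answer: $43863 + 3 i \sqrt{6} \approx 43863.0 + 7.3485 i$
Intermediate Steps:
$t{\left(P \right)} = -12$ ($t{\left(P \right)} = \frac{\left(-4\right) 6}{2} = \frac{1}{2} \left(-24\right) = -12$)
$H{\left(r \right)} = -12$
$S{\left(w \right)} = \sqrt{2} \sqrt{w}$ ($S{\left(w \right)} = \sqrt{2 w} = \sqrt{2} \sqrt{w}$)
$V{\left(R \right)} = 5$
$v{\left(y,L \right)} = -12 + L + y$ ($v{\left(y,L \right)} = \left(L + y\right) - 12 = -12 + L + y$)
$43785 + \left(v{\left(85,V{\left(13 \right)} \right)} + S{\left(-27 \right)}\right) = 43785 + \left(\left(-12 + 5 + 85\right) + \sqrt{2} \sqrt{-27}\right) = 43785 + \left(78 + \sqrt{2} \cdot 3 i \sqrt{3}\right) = 43785 + \left(78 + 3 i \sqrt{6}\right) = 43863 + 3 i \sqrt{6}$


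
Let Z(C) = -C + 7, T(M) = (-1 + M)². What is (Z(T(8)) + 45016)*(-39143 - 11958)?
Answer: -2298216374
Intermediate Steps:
Z(C) = 7 - C
(Z(T(8)) + 45016)*(-39143 - 11958) = ((7 - (-1 + 8)²) + 45016)*(-39143 - 11958) = ((7 - 1*7²) + 45016)*(-51101) = ((7 - 1*49) + 45016)*(-51101) = ((7 - 49) + 45016)*(-51101) = (-42 + 45016)*(-51101) = 44974*(-51101) = -2298216374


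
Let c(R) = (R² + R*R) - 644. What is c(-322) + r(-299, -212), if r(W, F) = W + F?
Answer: 206213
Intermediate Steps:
r(W, F) = F + W
c(R) = -644 + 2*R² (c(R) = (R² + R²) - 644 = 2*R² - 644 = -644 + 2*R²)
c(-322) + r(-299, -212) = (-644 + 2*(-322)²) + (-212 - 299) = (-644 + 2*103684) - 511 = (-644 + 207368) - 511 = 206724 - 511 = 206213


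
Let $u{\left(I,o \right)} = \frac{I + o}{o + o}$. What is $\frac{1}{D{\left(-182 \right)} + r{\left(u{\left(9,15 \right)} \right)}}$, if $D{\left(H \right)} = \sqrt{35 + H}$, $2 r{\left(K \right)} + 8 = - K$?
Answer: $- \frac{110}{4159} - \frac{175 i \sqrt{3}}{4159} \approx -0.026449 - 0.07288 i$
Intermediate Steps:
$u{\left(I,o \right)} = \frac{I + o}{2 o}$
$r{\left(K \right)} = -4 - \frac{K}{2}$ ($r{\left(K \right)} = -4 + \frac{\left(-1\right) K}{2} = -4 - \frac{K}{2}$)
$\frac{1}{D{\left(-182 \right)} + r{\left(u{\left(9,15 \right)} \right)}} = \frac{1}{\sqrt{35 - 182} - \left(4 + \frac{\frac{1}{2} \cdot \frac{1}{15} \left(9 + 15\right)}{2}\right)} = \frac{1}{\sqrt{-147} - \left(4 + \frac{\frac{1}{2} \cdot \frac{1}{15} \cdot 24}{2}\right)} = \frac{1}{7 i \sqrt{3} - \frac{22}{5}} = \frac{1}{- \frac{22}{5} + 7 i \sqrt{3}}$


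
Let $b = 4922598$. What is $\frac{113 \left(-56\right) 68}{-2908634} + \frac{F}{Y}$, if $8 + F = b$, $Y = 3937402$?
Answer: $\frac{4003073118067}{2863115332217} \approx 1.3982$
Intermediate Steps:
$F = 4922590$ ($F = -8 + 4922598 = 4922590$)
$\frac{113 \left(-56\right) 68}{-2908634} + \frac{F}{Y} = \frac{113 \left(-56\right) 68}{-2908634} + \frac{4922590}{3937402} = \left(-6328\right) 68 \left(- \frac{1}{2908634}\right) + 4922590 \cdot \frac{1}{3937402} = \left(-430304\right) \left(- \frac{1}{2908634}\right) + \frac{2461295}{1968701} = \frac{215152}{1454317} + \frac{2461295}{1968701} = \frac{4003073118067}{2863115332217}$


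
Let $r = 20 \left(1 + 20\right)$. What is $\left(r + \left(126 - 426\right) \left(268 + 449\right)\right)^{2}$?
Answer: $46087502400$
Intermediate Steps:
$r = 420$ ($r = 20 \cdot 21 = 420$)
$\left(r + \left(126 - 426\right) \left(268 + 449\right)\right)^{2} = \left(420 + \left(126 - 426\right) \left(268 + 449\right)\right)^{2} = \left(420 - 215100\right)^{2} = \left(-214680\right)^{2} = 46087502400$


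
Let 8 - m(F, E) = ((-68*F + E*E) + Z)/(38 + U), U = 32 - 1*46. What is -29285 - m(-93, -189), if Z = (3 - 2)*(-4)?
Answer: -660991/24 ≈ -27541.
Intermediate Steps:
U = -14 (U = 32 - 46 = -14)
Z = -4 (Z = 1*(-4) = -4)
m(F, E) = 49/6 - E²/24 + 17*F/6 (m(F, E) = 8 - ((-68*F + E*E) - 4)/(38 - 14) = 8 - ((-68*F + E²) - 4)/24 = 8 - ((E² - 68*F) - 4)/24 = 8 - (-4 + E² - 68*F)/24 = 8 - (-⅙ - 17*F/6 + E²/24) = 8 + (⅙ - E²/24 + 17*F/6) = 49/6 - E²/24 + 17*F/6)
-29285 - m(-93, -189) = -29285 - (49/6 - 1/24*(-189)² + (17/6)*(-93)) = -29285 - (49/6 - 1/24*35721 - 527/2) = -29285 - (49/6 - 11907/8 - 527/2) = -29285 - 1*(-41849/24) = -29285 + 41849/24 = -660991/24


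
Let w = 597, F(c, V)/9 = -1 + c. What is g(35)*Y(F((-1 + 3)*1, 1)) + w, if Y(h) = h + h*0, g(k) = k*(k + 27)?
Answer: 20127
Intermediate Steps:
F(c, V) = -9 + 9*c (F(c, V) = 9*(-1 + c) = -9 + 9*c)
g(k) = k*(27 + k)
Y(h) = h (Y(h) = h + 0 = h)
g(35)*Y(F((-1 + 3)*1, 1)) + w = (35*(27 + 35))*(-9 + 9*((-1 + 3)*1)) + 597 = (35*62)*(-9 + 9*(2*1)) + 597 = 2170*(-9 + 9*2) + 597 = 2170*(-9 + 18) + 597 = 2170*9 + 597 = 19530 + 597 = 20127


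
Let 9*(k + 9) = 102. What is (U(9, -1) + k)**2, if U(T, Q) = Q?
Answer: 16/9 ≈ 1.7778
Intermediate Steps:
k = 7/3 (k = -9 + (1/9)*102 = -9 + 34/3 = 7/3 ≈ 2.3333)
(U(9, -1) + k)**2 = (-1 + 7/3)**2 = (4/3)**2 = 16/9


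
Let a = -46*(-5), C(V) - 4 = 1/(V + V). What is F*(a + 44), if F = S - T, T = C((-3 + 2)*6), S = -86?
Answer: -147823/6 ≈ -24637.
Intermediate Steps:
C(V) = 4 + 1/(2*V) (C(V) = 4 + 1/(V + V) = 4 + 1/(2*V))
T = 47/12 (T = 4 + 1/(2*(((-3 + 2)*6))) = 4 + 1/(2*((-1*6))) = 4 + (½)/(-6) = 4 + (½)*(-⅙) = 4 - 1/12 = 47/12 ≈ 3.9167)
a = 230
F = -1079/12 (F = -86 - 1*47/12 = -86 - 47/12 = -1079/12 ≈ -89.917)
F*(a + 44) = -1079*(230 + 44)/12 = -1079/12*274 = -147823/6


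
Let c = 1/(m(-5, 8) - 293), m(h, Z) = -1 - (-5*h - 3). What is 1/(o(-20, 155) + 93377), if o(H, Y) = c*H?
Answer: 79/7376788 ≈ 1.0709e-5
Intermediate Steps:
m(h, Z) = 2 + 5*h (m(h, Z) = -1 - (-3 - 5*h) = -1 + (3 + 5*h) = 2 + 5*h)
c = -1/316 (c = 1/((2 + 5*(-5)) - 293) = 1/((2 - 25) - 293) = 1/(-23 - 293) = 1/(-316) = -1/316 ≈ -0.0031646)
o(H, Y) = -H/316
1/(o(-20, 155) + 93377) = 1/(-1/316*(-20) + 93377) = 1/(5/79 + 93377) = 1/(7376788/79) = 79/7376788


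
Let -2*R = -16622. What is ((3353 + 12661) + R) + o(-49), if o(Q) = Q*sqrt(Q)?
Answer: 24325 - 343*I ≈ 24325.0 - 343.0*I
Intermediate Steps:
R = 8311 (R = -1/2*(-16622) = 8311)
o(Q) = Q**(3/2)
((3353 + 12661) + R) + o(-49) = ((3353 + 12661) + 8311) + (-49)**(3/2) = (16014 + 8311) - 343*I = 24325 - 343*I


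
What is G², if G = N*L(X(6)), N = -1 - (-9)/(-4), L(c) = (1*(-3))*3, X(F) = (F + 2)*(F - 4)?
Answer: 13689/16 ≈ 855.56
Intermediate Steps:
X(F) = (-4 + F)*(2 + F) (X(F) = (2 + F)*(-4 + F) = (-4 + F)*(2 + F))
L(c) = -9 (L(c) = -3*3 = -9)
N = -13/4 (N = -1 - (-9)*(-1)/4 = -1 - 3*¾ = -1 - 9/4 = -13/4 ≈ -3.2500)
G = 117/4 (G = -13/4*(-9) = 117/4 ≈ 29.250)
G² = (117/4)² = 13689/16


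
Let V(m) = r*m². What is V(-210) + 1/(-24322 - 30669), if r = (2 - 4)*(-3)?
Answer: 14550618599/54991 ≈ 2.6460e+5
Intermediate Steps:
r = 6 (r = -2*(-3) = 6)
V(m) = 6*m²
V(-210) + 1/(-24322 - 30669) = 6*(-210)² + 1/(-24322 - 30669) = 6*44100 + 1/(-54991) = 264600 - 1/54991 = 14550618599/54991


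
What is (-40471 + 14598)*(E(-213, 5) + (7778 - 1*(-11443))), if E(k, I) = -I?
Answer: -497175568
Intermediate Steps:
(-40471 + 14598)*(E(-213, 5) + (7778 - 1*(-11443))) = (-40471 + 14598)*(-1*5 + (7778 - 1*(-11443))) = -25873*(-5 + (7778 + 11443)) = -25873*(-5 + 19221) = -25873*19216 = -497175568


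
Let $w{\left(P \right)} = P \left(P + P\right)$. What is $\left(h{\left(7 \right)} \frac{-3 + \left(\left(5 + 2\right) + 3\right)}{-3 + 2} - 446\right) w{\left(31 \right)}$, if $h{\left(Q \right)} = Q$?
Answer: $-951390$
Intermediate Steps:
$w{\left(P \right)} = 2 P^{2}$ ($w{\left(P \right)} = P 2 P = 2 P^{2}$)
$\left(h{\left(7 \right)} \frac{-3 + \left(\left(5 + 2\right) + 3\right)}{-3 + 2} - 446\right) w{\left(31 \right)} = \left(7 \frac{-3 + \left(\left(5 + 2\right) + 3\right)}{-3 + 2} - 446\right) 2 \cdot 31^{2} = \left(7 \frac{-3 + \left(7 + 3\right)}{-1} - 446\right) 2 \cdot 961 = \left(7 \left(-3 + 10\right) \left(-1\right) - 446\right) 1922 = \left(7 \cdot 7 \left(-1\right) - 446\right) 1922 = \left(7 \left(-7\right) - 446\right) 1922 = \left(-49 - 446\right) 1922 = \left(-495\right) 1922 = -951390$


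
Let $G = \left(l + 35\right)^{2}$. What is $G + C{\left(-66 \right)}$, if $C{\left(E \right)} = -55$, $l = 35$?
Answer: $4845$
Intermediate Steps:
$G = 4900$ ($G = \left(35 + 35\right)^{2} = 70^{2} = 4900$)
$G + C{\left(-66 \right)} = 4900 - 55 = 4845$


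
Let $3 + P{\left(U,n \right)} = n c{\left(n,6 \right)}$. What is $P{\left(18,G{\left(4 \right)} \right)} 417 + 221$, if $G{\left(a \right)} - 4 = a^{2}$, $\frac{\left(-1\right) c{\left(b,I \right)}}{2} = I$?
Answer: $-101110$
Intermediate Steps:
$c{\left(b,I \right)} = - 2 I$
$G{\left(a \right)} = 4 + a^{2}$
$P{\left(U,n \right)} = -3 - 12 n$ ($P{\left(U,n \right)} = -3 + n \left(\left(-2\right) 6\right) = -3 + n \left(-12\right) = -3 - 12 n$)
$P{\left(18,G{\left(4 \right)} \right)} 417 + 221 = \left(-3 - 12 \left(4 + 4^{2}\right)\right) 417 + 221 = \left(-3 - 12 \left(4 + 16\right)\right) 417 + 221 = \left(-3 - 240\right) 417 + 221 = \left(-243\right) 417 + 221 = -101331 + 221 = -101110$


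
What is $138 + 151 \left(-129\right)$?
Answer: $-19341$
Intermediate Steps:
$138 + 151 \left(-129\right) = 138 - 19479 = -19341$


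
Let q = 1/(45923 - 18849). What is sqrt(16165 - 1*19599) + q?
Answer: 1/27074 + I*sqrt(3434) ≈ 3.6936e-5 + 58.6*I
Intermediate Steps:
q = 1/27074 ≈ 3.6936e-5
sqrt(16165 - 1*19599) + q = sqrt(16165 - 1*19599) + 1/27074 = sqrt(16165 - 19599) + 1/27074 = sqrt(-3434) + 1/27074 = I*sqrt(3434) + 1/27074 = 1/27074 + I*sqrt(3434)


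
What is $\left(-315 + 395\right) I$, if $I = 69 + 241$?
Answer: $24800$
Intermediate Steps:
$I = 310$
$\left(-315 + 395\right) I = \left(-315 + 395\right) 310 = 80 \cdot 310 = 24800$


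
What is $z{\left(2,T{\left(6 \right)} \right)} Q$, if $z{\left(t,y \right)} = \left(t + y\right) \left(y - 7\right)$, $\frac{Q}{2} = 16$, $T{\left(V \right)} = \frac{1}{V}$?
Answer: $- \frac{4264}{9} \approx -473.78$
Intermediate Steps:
$Q = 32$ ($Q = 2 \cdot 16 = 32$)
$z{\left(t,y \right)} = \left(-7 + y\right) \left(t + y\right)$ ($z{\left(t,y \right)} = \left(t + y\right) \left(-7 + y\right) = \left(-7 + y\right) \left(t + y\right)$)
$z{\left(2,T{\left(6 \right)} \right)} Q = \left(\left(\frac{1}{6}\right)^{2} - 14 - \frac{7}{6} + \frac{2}{6}\right) 32 = \left(\left(\frac{1}{6}\right)^{2} - 14 - \frac{7}{6} + 2 \cdot \frac{1}{6}\right) 32 = \left(\frac{1}{36} - 14 - \frac{7}{6} + \frac{1}{3}\right) 32 = \left(- \frac{533}{36}\right) 32 = - \frac{4264}{9}$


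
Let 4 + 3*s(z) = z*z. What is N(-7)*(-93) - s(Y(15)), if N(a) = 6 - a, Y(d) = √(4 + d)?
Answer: -1214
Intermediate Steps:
s(z) = -4/3 + z²/3 (s(z) = -4/3 + (z*z)/3 = -4/3 + z²/3)
N(-7)*(-93) - s(Y(15)) = (6 - 1*(-7))*(-93) - (-4/3 + (√(4 + 15))²/3) = (6 + 7)*(-93) - (-4/3 + (√19)²/3) = 13*(-93) - (-4/3 + (⅓)*19) = -1209 - (-4/3 + 19/3) = -1209 - 1*5 = -1209 - 5 = -1214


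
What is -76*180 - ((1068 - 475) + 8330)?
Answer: -22603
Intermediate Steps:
-76*180 - ((1068 - 475) + 8330) = -13680 - (593 + 8330) = -13680 - 1*8923 = -13680 - 8923 = -22603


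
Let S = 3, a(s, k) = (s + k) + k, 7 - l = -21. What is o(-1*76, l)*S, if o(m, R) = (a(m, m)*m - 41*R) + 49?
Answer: 48687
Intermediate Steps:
l = 28 (l = 7 - 1*(-21) = 7 + 21 = 28)
a(s, k) = s + 2*k (a(s, k) = (k + s) + k = s + 2*k)
o(m, R) = 49 - 41*R + 3*m² (o(m, R) = ((m + 2*m)*m - 41*R) + 49 = ((3*m)*m - 41*R) + 49 = (3*m² - 41*R) + 49 = (-41*R + 3*m²) + 49 = 49 - 41*R + 3*m²)
o(-1*76, l)*S = (49 - 41*28 + 3*(-1*76)²)*3 = (49 - 1148 + 3*(-76)²)*3 = (49 - 1148 + 3*5776)*3 = (49 - 1148 + 17328)*3 = 16229*3 = 48687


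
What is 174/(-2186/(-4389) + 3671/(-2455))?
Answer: -1874849130/10745389 ≈ -174.48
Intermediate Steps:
174/(-2186/(-4389) + 3671/(-2455)) = 174/(-2186*(-1/4389) + 3671*(-1/2455)) = 174/(2186/4389 - 3671/2455) = 174/(-10745389/10774995) = 174*(-10774995/10745389) = -1874849130/10745389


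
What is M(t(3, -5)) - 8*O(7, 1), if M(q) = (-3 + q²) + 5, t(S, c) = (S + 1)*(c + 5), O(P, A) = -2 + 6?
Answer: -30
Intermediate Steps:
O(P, A) = 4
t(S, c) = (1 + S)*(5 + c)
M(q) = 2 + q²
M(t(3, -5)) - 8*O(7, 1) = (2 + (5 - 5 + 5*3 + 3*(-5))²) - 8*4 = (2 + (5 - 5 + 15 - 15)²) - 32 = (2 + 0²) - 32 = (2 + 0) - 32 = 2 - 32 = -30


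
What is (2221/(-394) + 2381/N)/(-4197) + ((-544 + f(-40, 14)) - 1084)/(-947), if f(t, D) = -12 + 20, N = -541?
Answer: 483763386595/282397716362 ≈ 1.7131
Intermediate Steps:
f(t, D) = 8
(2221/(-394) + 2381/N)/(-4197) + ((-544 + f(-40, 14)) - 1084)/(-947) = (2221/(-394) + 2381/(-541))/(-4197) + ((-544 + 8) - 1084)/(-947) = (2221*(-1/394) + 2381*(-1/541))*(-1/4197) + (-536 - 1084)*(-1/947) = (-2221/394 - 2381/541)*(-1/4197) - 1620*(-1/947) = -2139675/213154*(-1/4197) + 1620/947 = 713225/298202446 + 1620/947 = 483763386595/282397716362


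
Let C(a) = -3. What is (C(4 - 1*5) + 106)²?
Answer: 10609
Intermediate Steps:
(C(4 - 1*5) + 106)² = (-3 + 106)² = 103² = 10609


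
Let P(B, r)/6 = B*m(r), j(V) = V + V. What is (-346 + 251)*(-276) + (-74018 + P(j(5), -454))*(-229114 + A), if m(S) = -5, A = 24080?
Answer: 15237743032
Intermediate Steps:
j(V) = 2*V
P(B, r) = -30*B (P(B, r) = 6*(B*(-5)) = 6*(-5*B) = -30*B)
(-346 + 251)*(-276) + (-74018 + P(j(5), -454))*(-229114 + A) = (-346 + 251)*(-276) + (-74018 - 60*5)*(-229114 + 24080) = -95*(-276) + (-74018 - 30*10)*(-205034) = 26220 + (-74018 - 300)*(-205034) = 26220 - 74318*(-205034) = 26220 + 15237716812 = 15237743032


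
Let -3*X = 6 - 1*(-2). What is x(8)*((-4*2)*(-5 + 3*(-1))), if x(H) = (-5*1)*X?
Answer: 2560/3 ≈ 853.33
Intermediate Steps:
X = -8/3 (X = -(6 - 1*(-2))/3 = -(6 + 2)/3 = -⅓*8 = -8/3 ≈ -2.6667)
x(H) = 40/3 (x(H) = -5*1*(-8/3) = -5*(-8/3) = 40/3)
x(8)*((-4*2)*(-5 + 3*(-1))) = 40*((-4*2)*(-5 + 3*(-1)))/3 = 40*(-8*(-5 - 3))/3 = 40*(-8*(-8))/3 = (40/3)*64 = 2560/3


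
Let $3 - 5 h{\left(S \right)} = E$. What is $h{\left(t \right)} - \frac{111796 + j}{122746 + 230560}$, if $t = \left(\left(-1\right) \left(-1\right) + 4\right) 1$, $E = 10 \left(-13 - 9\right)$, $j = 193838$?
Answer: $\frac{38629534}{883265} \approx 43.735$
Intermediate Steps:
$E = -220$ ($E = 10 \left(-22\right) = -220$)
$t = 5$ ($t = \left(1 + 4\right) 1 = 5 \cdot 1 = 5$)
$h{\left(S \right)} = \frac{223}{5}$ ($h{\left(S \right)} = \frac{3}{5} - -44 = \frac{3}{5} + 44 = \frac{223}{5}$)
$h{\left(t \right)} - \frac{111796 + j}{122746 + 230560} = \frac{223}{5} - \frac{111796 + 193838}{122746 + 230560} = \frac{223}{5} - \frac{305634}{353306} = \frac{223}{5} - 305634 \cdot \frac{1}{353306} = \frac{223}{5} - \frac{152817}{176653} = \frac{38629534}{883265}$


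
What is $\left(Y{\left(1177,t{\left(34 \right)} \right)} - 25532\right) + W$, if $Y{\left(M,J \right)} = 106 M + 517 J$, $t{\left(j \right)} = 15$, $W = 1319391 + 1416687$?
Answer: $2843063$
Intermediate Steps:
$W = 2736078$
$\left(Y{\left(1177,t{\left(34 \right)} \right)} - 25532\right) + W = \left(\left(106 \cdot 1177 + 517 \cdot 15\right) - 25532\right) + 2736078 = \left(\left(124762 + 7755\right) - 25532\right) + 2736078 = \left(132517 - 25532\right) + 2736078 = 106985 + 2736078 = 2843063$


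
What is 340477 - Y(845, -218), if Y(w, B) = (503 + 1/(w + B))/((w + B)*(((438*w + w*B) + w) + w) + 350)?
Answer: 12554627783363869/36873644280 ≈ 3.4048e+5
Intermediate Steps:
Y(w, B) = (503 + 1/(B + w))/(350 + (B + w)*(440*w + B*w)) (Y(w, B) = (503 + 1/(B + w))/((B + w)*(((438*w + B*w) + w) + w) + 350) = (503 + 1/(B + w))/((B + w)*((439*w + B*w) + w) + 350) = (503 + 1/(B + w))/((B + w)*(440*w + B*w) + 350) = (503 + 1/(B + w))/(350 + (B + w)*(440*w + B*w)))
340477 - Y(845, -218) = 340477 - (1 + 503*(-218) + 503*845)/(350*(-218) + 350*845 + 440*845³ - 218*845³ + 845*(-218)³ + 2*(-218)²*845² + 440*845*(-218)² + 880*(-218)*845²) = 340477 - (1 - 109654 + 425035)/(-76300 + 295750 + 440*603351125 - 218*603351125 + 845*(-10360232) + 2*47524*714025 + 440*845*47524 + 880*(-218)*714025) = 340477 - 315382/(-76300 + 295750 + 265474495000 - 131530545250 - 8754396040 + 67866648200 + 17669423200 - 136978556000) = 340477 - 315382/73747288560 = 340477 - 1*157691/36873644280 = 340477 - 157691/36873644280 = 12554627783363869/36873644280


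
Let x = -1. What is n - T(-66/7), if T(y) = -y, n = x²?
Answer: -59/7 ≈ -8.4286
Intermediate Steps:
n = 1 (n = (-1)² = 1)
n - T(-66/7) = 1 - (-1)*(-66/7) = 1 - (-1)*(-66*⅐) = 1 - (-1)*(-66)/7 = 1 - 1*66/7 = 1 - 66/7 = -59/7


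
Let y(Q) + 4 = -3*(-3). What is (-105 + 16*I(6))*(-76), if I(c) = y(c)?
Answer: 1900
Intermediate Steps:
y(Q) = 5 (y(Q) = -4 - 3*(-3) = -4 + 9 = 5)
I(c) = 5
(-105 + 16*I(6))*(-76) = (-105 + 16*5)*(-76) = (-105 + 80)*(-76) = -25*(-76) = 1900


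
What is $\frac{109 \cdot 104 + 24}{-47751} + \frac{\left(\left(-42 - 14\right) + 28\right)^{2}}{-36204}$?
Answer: $- \frac{1780612}{6860227} \approx -0.25956$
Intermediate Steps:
$\frac{109 \cdot 104 + 24}{-47751} + \frac{\left(\left(-42 - 14\right) + 28\right)^{2}}{-36204} = \left(11336 + 24\right) \left(- \frac{1}{47751}\right) + \left(-56 + 28\right)^{2} \left(- \frac{1}{36204}\right) = 11360 \left(- \frac{1}{47751}\right) + \left(-28\right)^{2} \left(- \frac{1}{36204}\right) = - \frac{11360}{47751} + 784 \left(- \frac{1}{36204}\right) = - \frac{11360}{47751} - \frac{28}{1293} = - \frac{1780612}{6860227}$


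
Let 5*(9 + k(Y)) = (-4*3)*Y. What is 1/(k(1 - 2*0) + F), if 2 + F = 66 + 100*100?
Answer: 5/50263 ≈ 9.9477e-5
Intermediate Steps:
k(Y) = -9 - 12*Y/5 (k(Y) = -9 + ((-4*3)*Y)/5 = -9 + (-12*Y)/5 = -9 - 12*Y/5)
F = 10064 (F = -2 + (66 + 100*100) = -2 + (66 + 10000) = -2 + 10066 = 10064)
1/(k(1 - 2*0) + F) = 1/((-9 - 12*(1 - 2*0)/5) + 10064) = 1/((-9 - 12*(1 + 0)/5) + 10064) = 1/((-9 - 12/5*1) + 10064) = 1/((-9 - 12/5) + 10064) = 1/(-57/5 + 10064) = 1/(50263/5) = 5/50263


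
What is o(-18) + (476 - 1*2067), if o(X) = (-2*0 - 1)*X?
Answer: -1573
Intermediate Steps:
o(X) = -X (o(X) = (0 - 1)*X = -X)
o(-18) + (476 - 1*2067) = -1*(-18) + (476 - 1*2067) = 18 + (476 - 2067) = 18 - 1591 = -1573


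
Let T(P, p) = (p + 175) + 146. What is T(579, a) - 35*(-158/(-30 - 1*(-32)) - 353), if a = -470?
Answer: 14971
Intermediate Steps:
T(P, p) = 321 + p (T(P, p) = (175 + p) + 146 = 321 + p)
T(579, a) - 35*(-158/(-30 - 1*(-32)) - 353) = (321 - 470) - 35*(-158/(-30 - 1*(-32)) - 353) = -149 - 35*(-158/(-30 + 32) - 353) = -149 - 35*(-158/2 - 353) = -149 - 35*(-158*1/2 - 353) = -149 - 35*(-79 - 353) = -149 - 35*(-432) = -149 + 15120 = 14971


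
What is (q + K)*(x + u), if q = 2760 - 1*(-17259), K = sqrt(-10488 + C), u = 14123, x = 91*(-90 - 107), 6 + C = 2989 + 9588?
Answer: -76152276 - 3804*sqrt(2083) ≈ -7.6326e+7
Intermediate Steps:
C = 12571 (C = -6 + (2989 + 9588) = -6 + 12577 = 12571)
x = -17927 (x = 91*(-197) = -17927)
K = sqrt(2083) (K = sqrt(-10488 + 12571) = sqrt(2083) ≈ 45.640)
q = 20019 (q = 2760 + 17259 = 20019)
(q + K)*(x + u) = (20019 + sqrt(2083))*(-17927 + 14123) = (20019 + sqrt(2083))*(-3804) = -76152276 - 3804*sqrt(2083)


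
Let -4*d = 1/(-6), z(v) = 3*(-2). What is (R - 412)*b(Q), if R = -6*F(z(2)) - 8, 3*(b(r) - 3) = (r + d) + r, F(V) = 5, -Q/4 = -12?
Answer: -63025/4 ≈ -15756.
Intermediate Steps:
Q = 48 (Q = -4*(-12) = 48)
z(v) = -6
d = 1/24 (d = -1/4/(-6) = -1/4*(-1/6) = 1/24 ≈ 0.041667)
b(r) = 217/72 + 2*r/3 (b(r) = 3 + ((r + 1/24) + r)/3 = 3 + ((1/24 + r) + r)/3 = 3 + (1/24 + 2*r)/3 = 3 + (1/72 + 2*r/3) = 217/72 + 2*r/3)
R = -38 (R = -6*5 - 8 = -30 - 8 = -38)
(R - 412)*b(Q) = (-38 - 412)*(217/72 + (2/3)*48) = -450*(217/72 + 32) = -450*2521/72 = -63025/4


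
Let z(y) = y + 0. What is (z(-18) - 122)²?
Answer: 19600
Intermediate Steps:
z(y) = y
(z(-18) - 122)² = (-18 - 122)² = (-140)² = 19600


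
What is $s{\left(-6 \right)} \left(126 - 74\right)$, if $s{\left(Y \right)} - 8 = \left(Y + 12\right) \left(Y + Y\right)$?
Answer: $-3328$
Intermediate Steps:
$s{\left(Y \right)} = 8 + 2 Y \left(12 + Y\right)$ ($s{\left(Y \right)} = 8 + \left(Y + 12\right) \left(Y + Y\right) = 8 + \left(12 + Y\right) 2 Y = 8 + 2 Y \left(12 + Y\right)$)
$s{\left(-6 \right)} \left(126 - 74\right) = \left(8 + 2 \left(-6\right)^{2} + 24 \left(-6\right)\right) \left(126 - 74\right) = \left(8 + 2 \cdot 36 - 144\right) \left(126 - 74\right) = \left(8 + 72 - 144\right) 52 = \left(-64\right) 52 = -3328$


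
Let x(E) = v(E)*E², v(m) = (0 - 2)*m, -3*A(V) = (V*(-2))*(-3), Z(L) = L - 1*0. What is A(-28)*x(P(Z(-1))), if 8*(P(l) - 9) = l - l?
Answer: -81648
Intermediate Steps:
Z(L) = L (Z(L) = L + 0 = L)
A(V) = -2*V (A(V) = -V*(-2)*(-3)/3 = -(-2*V)*(-3)/3 = -2*V)
v(m) = -2*m
P(l) = 9 (P(l) = 9 + (l - l)/8 = 9 + (⅛)*0 = 9 + 0 = 9)
x(E) = -2*E³ (x(E) = (-2*E)*E² = -2*E³)
A(-28)*x(P(Z(-1))) = (-2*(-28))*(-2*9³) = 56*(-2*729) = 56*(-1458) = -81648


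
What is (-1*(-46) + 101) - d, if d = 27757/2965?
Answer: 408098/2965 ≈ 137.64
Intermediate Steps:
d = 27757/2965 (d = 27757*(1/2965) = 27757/2965 ≈ 9.3616)
(-1*(-46) + 101) - d = (-1*(-46) + 101) - 1*27757/2965 = (46 + 101) - 27757/2965 = 147 - 27757/2965 = 408098/2965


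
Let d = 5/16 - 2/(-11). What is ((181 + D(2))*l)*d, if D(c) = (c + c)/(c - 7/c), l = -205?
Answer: -3180575/176 ≈ -18071.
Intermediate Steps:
D(c) = 2*c/(c - 7/c) (D(c) = (2*c)/(c - 7/c) = 2*c/(c - 7/c))
d = 87/176 (d = 5*(1/16) - 2*(-1/11) = 5/16 + 2/11 = 87/176 ≈ 0.49432)
((181 + D(2))*l)*d = ((181 + 2*2²/(-7 + 2²))*(-205))*(87/176) = ((181 + 2*4/(-7 + 4))*(-205))*(87/176) = ((181 + 2*4/(-3))*(-205))*(87/176) = ((181 + 2*4*(-⅓))*(-205))*(87/176) = ((181 - 8/3)*(-205))*(87/176) = ((535/3)*(-205))*(87/176) = -109675/3*87/176 = -3180575/176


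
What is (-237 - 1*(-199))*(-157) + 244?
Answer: 6210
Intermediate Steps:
(-237 - 1*(-199))*(-157) + 244 = (-237 + 199)*(-157) + 244 = -38*(-157) + 244 = 5966 + 244 = 6210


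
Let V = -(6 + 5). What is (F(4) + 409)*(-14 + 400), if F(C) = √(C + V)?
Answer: 157874 + 386*I*√7 ≈ 1.5787e+5 + 1021.3*I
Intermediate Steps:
V = -11 (V = -1*11 = -11)
F(C) = √(-11 + C) (F(C) = √(C - 11) = √(-11 + C))
(F(4) + 409)*(-14 + 400) = (√(-11 + 4) + 409)*(-14 + 400) = (√(-7) + 409)*386 = (I*√7 + 409)*386 = (409 + I*√7)*386 = 157874 + 386*I*√7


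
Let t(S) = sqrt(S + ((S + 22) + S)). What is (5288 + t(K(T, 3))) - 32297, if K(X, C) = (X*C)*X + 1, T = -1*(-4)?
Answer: -26996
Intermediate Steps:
T = 4
K(X, C) = 1 + C*X**2 (K(X, C) = (C*X)*X + 1 = C*X**2 + 1 = 1 + C*X**2)
t(S) = sqrt(22 + 3*S) (t(S) = sqrt(S + ((22 + S) + S)) = sqrt(S + (22 + 2*S)) = sqrt(22 + 3*S))
(5288 + t(K(T, 3))) - 32297 = (5288 + sqrt(22 + 3*(1 + 3*4**2))) - 32297 = (5288 + sqrt(22 + 3*(1 + 3*16))) - 32297 = (5288 + sqrt(22 + 3*(1 + 48))) - 32297 = (5288 + sqrt(22 + 3*49)) - 32297 = (5288 + sqrt(22 + 147)) - 32297 = (5288 + sqrt(169)) - 32297 = (5288 + 13) - 32297 = 5301 - 32297 = -26996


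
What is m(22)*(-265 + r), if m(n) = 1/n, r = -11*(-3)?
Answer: -116/11 ≈ -10.545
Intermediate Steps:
r = 33
m(22)*(-265 + r) = (-265 + 33)/22 = (1/22)*(-232) = -116/11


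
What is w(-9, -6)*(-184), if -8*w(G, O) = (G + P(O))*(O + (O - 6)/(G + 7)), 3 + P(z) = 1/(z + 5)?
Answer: 0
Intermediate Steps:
P(z) = -3 + 1/(5 + z) (P(z) = -3 + 1/(z + 5) = -3 + 1/(5 + z))
w(G, O) = -(G + (-14 - 3*O)/(5 + O))*(O + (-6 + O)/(7 + G))/8 (w(G, O) = -(G + (-14 - 3*O)/(5 + O))*(O + (O - 6)/(G + 7))/8 = -(G + (-14 - 3*O)/(5 + O))*(O + (-6 + O)/(7 + G))/8)
w(-9, -6)*(-184) = ((-84 - 18*(-6) + 8*(-6)*(14 + 3*(-6)) - 9*(-6)*(14 + 3*(-6)) - 1*(-9)*(5 - 6)*(-6 + 8*(-6) - 9*(-6)))/(8*(5 - 6)*(7 - 9)))*(-184) = ((1/8)*(-84 + 108 + 8*(-6)*(14 - 18) - 9*(-6)*(14 - 18) - 1*(-9)*(-1)*(-6 - 48 + 54))/(-1*(-2)))*(-184) = ((1/8)*(-1)*(-1/2)*(-84 + 108 + 8*(-6)*(-4) - 9*(-6)*(-4) - 1*(-9)*(-1)*0))*(-184) = ((1/8)*(-1)*(-1/2)*(-84 + 108 + 192 - 216 + 0))*(-184) = ((1/8)*(-1)*(-1/2)*0)*(-184) = 0*(-184) = 0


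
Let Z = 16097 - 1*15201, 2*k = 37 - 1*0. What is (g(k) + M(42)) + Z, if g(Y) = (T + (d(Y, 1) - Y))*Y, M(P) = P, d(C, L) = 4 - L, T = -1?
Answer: 2531/4 ≈ 632.75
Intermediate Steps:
k = 37/2 (k = (37 - 1*0)/2 = (37 + 0)/2 = (1/2)*37 = 37/2 ≈ 18.500)
g(Y) = Y*(2 - Y) (g(Y) = (-1 + ((4 - 1*1) - Y))*Y = (-1 + ((4 - 1) - Y))*Y = (-1 + (3 - Y))*Y = (2 - Y)*Y = Y*(2 - Y))
Z = 896 (Z = 16097 - 15201 = 896)
(g(k) + M(42)) + Z = (37*(2 - 1*37/2)/2 + 42) + 896 = (37*(2 - 37/2)/2 + 42) + 896 = ((37/2)*(-33/2) + 42) + 896 = (-1221/4 + 42) + 896 = -1053/4 + 896 = 2531/4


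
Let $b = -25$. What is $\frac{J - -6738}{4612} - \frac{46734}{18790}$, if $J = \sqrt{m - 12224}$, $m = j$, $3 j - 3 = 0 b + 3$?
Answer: $- \frac{22232547}{21664870} + \frac{3 i \sqrt{1358}}{4612} \approx -1.0262 + 0.023971 i$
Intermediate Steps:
$j = 2$ ($j = 1 + \frac{0 \left(-25\right) + 3}{3} = 1 + \frac{0 + 3}{3} = 1 + \frac{1}{3} \cdot 3 = 1 + 1 = 2$)
$m = 2$
$J = 3 i \sqrt{1358}$ ($J = \sqrt{2 - 12224} = \sqrt{-12222} = 3 i \sqrt{1358} \approx 110.55 i$)
$\frac{J - -6738}{4612} - \frac{46734}{18790} = \frac{3 i \sqrt{1358} - -6738}{4612} - \frac{46734}{18790} = \left(3 i \sqrt{1358} + 6738\right) \frac{1}{4612} - \frac{23367}{9395} = \left(6738 + 3 i \sqrt{1358}\right) \frac{1}{4612} - \frac{23367}{9395} = \left(\frac{3369}{2306} + \frac{3 i \sqrt{1358}}{4612}\right) - \frac{23367}{9395} = - \frac{22232547}{21664870} + \frac{3 i \sqrt{1358}}{4612}$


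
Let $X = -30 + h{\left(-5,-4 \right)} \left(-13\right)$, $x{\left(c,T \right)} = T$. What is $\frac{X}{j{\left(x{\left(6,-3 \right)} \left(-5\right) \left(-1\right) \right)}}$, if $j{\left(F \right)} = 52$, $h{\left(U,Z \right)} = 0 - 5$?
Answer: $\frac{35}{52} \approx 0.67308$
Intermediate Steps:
$h{\left(U,Z \right)} = -5$ ($h{\left(U,Z \right)} = 0 - 5 = -5$)
$X = 35$ ($X = -30 - -65 = -30 + 65 = 35$)
$\frac{X}{j{\left(x{\left(6,-3 \right)} \left(-5\right) \left(-1\right) \right)}} = \frac{35}{52}$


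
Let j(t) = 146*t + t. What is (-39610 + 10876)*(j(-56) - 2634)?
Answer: 312223644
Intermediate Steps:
j(t) = 147*t
(-39610 + 10876)*(j(-56) - 2634) = (-39610 + 10876)*(147*(-56) - 2634) = -28734*(-8232 - 2634) = -28734*(-10866) = 312223644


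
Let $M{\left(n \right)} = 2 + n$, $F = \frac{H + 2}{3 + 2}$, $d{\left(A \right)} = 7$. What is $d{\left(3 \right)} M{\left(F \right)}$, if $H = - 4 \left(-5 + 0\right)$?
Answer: $\frac{224}{5} \approx 44.8$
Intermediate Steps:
$H = 20$ ($H = \left(-4\right) \left(-5\right) = 20$)
$F = \frac{22}{5}$ ($F = \frac{20 + 2}{3 + 2} = \frac{22}{5} \approx 4.4$)
$d{\left(3 \right)} M{\left(F \right)} = 7 \left(2 + \frac{22}{5}\right) = 7 \cdot \frac{32}{5} = \frac{224}{5}$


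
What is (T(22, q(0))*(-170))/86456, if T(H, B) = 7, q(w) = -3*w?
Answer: -595/43228 ≈ -0.013764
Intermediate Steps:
(T(22, q(0))*(-170))/86456 = (7*(-170))/86456 = -1190*1/86456 = -595/43228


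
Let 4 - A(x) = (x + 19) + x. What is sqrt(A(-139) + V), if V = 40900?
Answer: sqrt(41163) ≈ 202.89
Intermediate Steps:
A(x) = -15 - 2*x (A(x) = 4 - ((x + 19) + x) = 4 - ((19 + x) + x) = 4 - (19 + 2*x) = 4 + (-19 - 2*x) = -15 - 2*x)
sqrt(A(-139) + V) = sqrt((-15 - 2*(-139)) + 40900) = sqrt((-15 + 278) + 40900) = sqrt(263 + 40900) = sqrt(41163)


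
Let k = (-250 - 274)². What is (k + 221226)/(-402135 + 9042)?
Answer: -495802/393093 ≈ -1.2613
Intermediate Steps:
k = 274576 (k = (-524)² = 274576)
(k + 221226)/(-402135 + 9042) = (274576 + 221226)/(-402135 + 9042) = 495802/(-393093) = 495802*(-1/393093) = -495802/393093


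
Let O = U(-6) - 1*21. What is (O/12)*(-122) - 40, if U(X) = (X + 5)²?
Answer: 490/3 ≈ 163.33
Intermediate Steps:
U(X) = (5 + X)²
O = -20 (O = (5 - 6)² - 1*21 = (-1)² - 21 = 1 - 21 = -20)
(O/12)*(-122) - 40 = -20/12*(-122) - 40 = -20*1/12*(-122) - 40 = -5/3*(-122) - 40 = 610/3 - 40 = 490/3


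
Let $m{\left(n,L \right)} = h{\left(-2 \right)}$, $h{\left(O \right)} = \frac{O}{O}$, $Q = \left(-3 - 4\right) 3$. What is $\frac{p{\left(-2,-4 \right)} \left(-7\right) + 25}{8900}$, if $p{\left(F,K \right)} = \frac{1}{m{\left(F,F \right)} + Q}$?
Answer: $\frac{507}{178000} \approx 0.0028483$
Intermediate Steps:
$Q = -21$ ($Q = \left(-7\right) 3 = -21$)
$h{\left(O \right)} = 1$
$m{\left(n,L \right)} = 1$
$p{\left(F,K \right)} = - \frac{1}{20}$ ($p{\left(F,K \right)} = \frac{1}{1 - 21} = \frac{1}{-20} = - \frac{1}{20}$)
$\frac{p{\left(-2,-4 \right)} \left(-7\right) + 25}{8900} = \frac{\left(- \frac{1}{20}\right) \left(-7\right) + 25}{8900} = \left(\frac{7}{20} + 25\right) \frac{1}{8900} = \frac{507}{20} \cdot \frac{1}{8900} = \frac{507}{178000}$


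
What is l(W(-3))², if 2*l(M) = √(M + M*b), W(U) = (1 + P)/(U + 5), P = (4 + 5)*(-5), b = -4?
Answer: 33/2 ≈ 16.500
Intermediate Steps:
P = -45 (P = 9*(-5) = -45)
W(U) = -44/(5 + U) (W(U) = (1 - 45)/(U + 5) = -44/(5 + U))
l(M) = √3*√(-M)/2 (l(M) = √(M + M*(-4))/2 = √(M - 4*M)/2 = √(-3*M)/2 = (√3*√(-M))/2 = √3*√(-M)/2)
l(W(-3))² = (√3*√(-(-44)/(5 - 3))/2)² = (√3*√(-(-44)/2)/2)² = (√3*√(-1*(-22))/2)² = (√3*√22/2)² = (√66/2)² = 33/2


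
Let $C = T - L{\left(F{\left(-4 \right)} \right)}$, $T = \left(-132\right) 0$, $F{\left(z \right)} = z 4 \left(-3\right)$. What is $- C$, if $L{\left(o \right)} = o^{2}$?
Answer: $2304$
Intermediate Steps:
$F{\left(z \right)} = - 12 z$ ($F{\left(z \right)} = 4 z \left(-3\right) = - 12 z$)
$T = 0$
$C = -2304$ ($C = 0 - \left(\left(-12\right) \left(-4\right)\right)^{2} = 0 - 48^{2} = 0 - 2304 = -2304$)
$- C = \left(-1\right) \left(-2304\right) = 2304$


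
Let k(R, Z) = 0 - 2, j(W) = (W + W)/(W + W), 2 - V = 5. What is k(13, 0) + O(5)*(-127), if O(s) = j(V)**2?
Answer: -129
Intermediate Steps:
V = -3 (V = 2 - 1*5 = 2 - 5 = -3)
j(W) = 1 (j(W) = (2*W)/((2*W)) = (2*W)*(1/(2*W)) = 1)
O(s) = 1 (O(s) = 1**2 = 1)
k(R, Z) = -2
k(13, 0) + O(5)*(-127) = -2 + 1*(-127) = -2 - 127 = -129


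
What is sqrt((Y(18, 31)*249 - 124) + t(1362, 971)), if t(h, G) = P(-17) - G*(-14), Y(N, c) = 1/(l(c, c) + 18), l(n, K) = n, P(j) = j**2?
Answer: 2*sqrt(168610)/7 ≈ 117.32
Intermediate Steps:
Y(N, c) = 1/(18 + c) (Y(N, c) = 1/(c + 18) = 1/(18 + c))
t(h, G) = 289 + 14*G (t(h, G) = (-17)**2 - G*(-14) = 289 - (-14)*G = 289 + 14*G)
sqrt((Y(18, 31)*249 - 124) + t(1362, 971)) = sqrt((249/(18 + 31) - 124) + (289 + 14*971)) = sqrt((249/49 - 124) + (289 + 13594)) = sqrt(((1/49)*249 - 124) + 13883) = sqrt((249/49 - 124) + 13883) = sqrt(-5827/49 + 13883) = sqrt(674440/49) = 2*sqrt(168610)/7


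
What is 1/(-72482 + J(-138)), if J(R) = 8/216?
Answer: -27/1957013 ≈ -1.3797e-5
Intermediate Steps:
J(R) = 1/27 (J(R) = 8*(1/216) = 1/27)
1/(-72482 + J(-138)) = 1/(-72482 + 1/27) = 1/(-1957013/27) = -27/1957013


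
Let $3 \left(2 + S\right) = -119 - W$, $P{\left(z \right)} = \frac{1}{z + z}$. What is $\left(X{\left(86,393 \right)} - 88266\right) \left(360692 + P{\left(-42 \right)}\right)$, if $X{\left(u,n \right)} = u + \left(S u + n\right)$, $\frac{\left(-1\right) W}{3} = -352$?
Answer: $- \frac{11056604591729}{252} \approx -4.3875 \cdot 10^{10}$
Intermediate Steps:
$W = 1056$ ($W = \left(-3\right) \left(-352\right) = 1056$)
$P{\left(z \right)} = \frac{1}{2 z}$
$S = - \frac{1181}{3}$ ($S = -2 + \frac{-119 - 1056}{3} = -2 + \frac{1}{3} \left(-1175\right) = -2 - \frac{1175}{3} = - \frac{1181}{3} \approx -393.67$)
$X{\left(u,n \right)} = n - \frac{1178 u}{3}$ ($X{\left(u,n \right)} = u + \left(- \frac{1181 u}{3} + n\right) = u + \left(n - \frac{1181 u}{3}\right) = n - \frac{1178 u}{3}$)
$\left(X{\left(86,393 \right)} - 88266\right) \left(360692 + P{\left(-42 \right)}\right) = \left(\left(393 - \frac{101308}{3}\right) - 88266\right) \left(360692 + \frac{1}{2 \left(-42\right)}\right) = \left(\left(393 - \frac{101308}{3}\right) - 88266\right) \left(360692 + \frac{1}{2} \left(- \frac{1}{42}\right)\right) = \left(- \frac{100129}{3} - 88266\right) \left(360692 - \frac{1}{84}\right) = \left(- \frac{364927}{3}\right) \frac{30298127}{84} = - \frac{11056604591729}{252}$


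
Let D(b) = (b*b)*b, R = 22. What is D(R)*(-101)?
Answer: -1075448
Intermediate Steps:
D(b) = b**3 (D(b) = b**2*b = b**3)
D(R)*(-101) = 22**3*(-101) = 10648*(-101) = -1075448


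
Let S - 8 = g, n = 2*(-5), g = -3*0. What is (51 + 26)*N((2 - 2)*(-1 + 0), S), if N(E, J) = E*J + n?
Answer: -770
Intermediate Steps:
g = 0
n = -10
S = 8 (S = 8 + 0 = 8)
N(E, J) = -10 + E*J (N(E, J) = E*J - 10 = -10 + E*J)
(51 + 26)*N((2 - 2)*(-1 + 0), S) = (51 + 26)*(-10 + ((2 - 2)*(-1 + 0))*8) = 77*(-10 + (0*(-1))*8) = 77*(-10 + 0*8) = 77*(-10 + 0) = 77*(-10) = -770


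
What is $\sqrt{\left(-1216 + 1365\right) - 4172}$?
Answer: $3 i \sqrt{447} \approx 63.427 i$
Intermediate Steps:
$\sqrt{\left(-1216 + 1365\right) - 4172} = \sqrt{149 - 4172} = \sqrt{-4023} = 3 i \sqrt{447}$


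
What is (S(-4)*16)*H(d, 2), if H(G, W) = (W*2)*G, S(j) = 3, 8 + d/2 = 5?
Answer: -1152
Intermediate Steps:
d = -6 (d = -16 + 2*5 = -16 + 10 = -6)
H(G, W) = 2*G*W (H(G, W) = (2*W)*G = 2*G*W)
(S(-4)*16)*H(d, 2) = (3*16)*(2*(-6)*2) = 48*(-24) = -1152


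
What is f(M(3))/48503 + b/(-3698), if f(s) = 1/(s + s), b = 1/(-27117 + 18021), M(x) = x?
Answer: 5654671/1631495799024 ≈ 3.4659e-6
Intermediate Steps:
b = -1/9096 (b = 1/(-9096) = -1/9096 ≈ -0.00010994)
f(s) = 1/(2*s)
f(M(3))/48503 + b/(-3698) = ((1/2)/3)/48503 - 1/9096/(-3698) = ((1/2)*(1/3))*(1/48503) - 1/9096*(-1/3698) = (1/6)*(1/48503) + 1/33637008 = 1/291018 + 1/33637008 = 5654671/1631495799024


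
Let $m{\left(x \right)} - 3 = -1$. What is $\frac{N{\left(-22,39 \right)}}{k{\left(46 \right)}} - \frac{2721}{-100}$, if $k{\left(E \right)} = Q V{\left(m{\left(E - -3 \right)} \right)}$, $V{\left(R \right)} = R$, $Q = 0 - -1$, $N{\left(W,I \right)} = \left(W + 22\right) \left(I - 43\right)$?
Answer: $\frac{2721}{100} \approx 27.21$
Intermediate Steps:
$N{\left(W,I \right)} = \left(-43 + I\right) \left(22 + W\right)$ ($N{\left(W,I \right)} = \left(22 + W\right) \left(-43 + I\right) = \left(-43 + I\right) \left(22 + W\right)$)
$Q = 1$ ($Q = 0 + 1 = 1$)
$m{\left(x \right)} = 2$ ($m{\left(x \right)} = 3 - 1 = 2$)
$k{\left(E \right)} = 2$ ($k{\left(E \right)} = 1 \cdot 2 = 2$)
$\frac{N{\left(-22,39 \right)}}{k{\left(46 \right)}} - \frac{2721}{-100} = \frac{-946 - -946 + 22 \cdot 39 + 39 \left(-22\right)}{2} - \frac{2721}{-100} = \left(-946 + 946 + 858 - 858\right) \frac{1}{2} - - \frac{2721}{100} = 0 \cdot \frac{1}{2} + \frac{2721}{100} = 0 + \frac{2721}{100} = \frac{2721}{100}$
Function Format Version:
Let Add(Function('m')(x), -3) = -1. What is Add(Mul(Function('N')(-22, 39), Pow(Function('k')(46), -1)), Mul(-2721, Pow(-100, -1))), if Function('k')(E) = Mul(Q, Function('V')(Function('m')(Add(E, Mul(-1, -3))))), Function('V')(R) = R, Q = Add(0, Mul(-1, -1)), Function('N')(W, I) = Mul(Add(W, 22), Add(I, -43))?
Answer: Rational(2721, 100) ≈ 27.210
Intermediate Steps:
Function('N')(W, I) = Mul(Add(-43, I), Add(22, W)) (Function('N')(W, I) = Mul(Add(22, W), Add(-43, I)) = Mul(Add(-43, I), Add(22, W)))
Q = 1 (Q = Add(0, 1) = 1)
Function('m')(x) = 2 (Function('m')(x) = Add(3, -1) = 2)
Function('k')(E) = 2 (Function('k')(E) = Mul(1, 2) = 2)
Add(Mul(Function('N')(-22, 39), Pow(Function('k')(46), -1)), Mul(-2721, Pow(-100, -1))) = Add(Mul(Add(-946, Mul(-43, -22), Mul(22, 39), Mul(39, -22)), Pow(2, -1)), Mul(-2721, Pow(-100, -1))) = Add(Mul(Add(-946, 946, 858, -858), Rational(1, 2)), Mul(-2721, Rational(-1, 100))) = Add(Mul(0, Rational(1, 2)), Rational(2721, 100)) = Add(0, Rational(2721, 100)) = Rational(2721, 100)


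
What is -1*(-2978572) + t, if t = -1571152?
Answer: 1407420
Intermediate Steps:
-1*(-2978572) + t = -1*(-2978572) - 1571152 = 2978572 - 1571152 = 1407420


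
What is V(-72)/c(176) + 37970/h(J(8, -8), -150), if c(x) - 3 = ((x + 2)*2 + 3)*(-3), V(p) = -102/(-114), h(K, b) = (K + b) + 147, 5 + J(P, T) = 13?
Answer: 154963147/20406 ≈ 7594.0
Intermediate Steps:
J(P, T) = 8 (J(P, T) = -5 + 13 = 8)
h(K, b) = 147 + K + b
V(p) = 17/19 (V(p) = -102*(-1/114) = 17/19)
c(x) = -18 - 6*x (c(x) = 3 + ((x + 2)*2 + 3)*(-3) = 3 + ((2 + x)*2 + 3)*(-3) = 3 + ((4 + 2*x) + 3)*(-3) = 3 + (7 + 2*x)*(-3) = 3 + (-21 - 6*x) = -18 - 6*x)
V(-72)/c(176) + 37970/h(J(8, -8), -150) = 17/(19*(-18 - 6*176)) + 37970/(147 + 8 - 150) = 17/(19*(-18 - 1056)) + 37970/5 = (17/19)/(-1074) + 37970*(⅕) = (17/19)*(-1/1074) + 7594 = -17/20406 + 7594 = 154963147/20406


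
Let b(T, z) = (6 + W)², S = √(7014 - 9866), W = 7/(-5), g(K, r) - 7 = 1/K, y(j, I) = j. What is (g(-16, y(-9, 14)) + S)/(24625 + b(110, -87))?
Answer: 2775/9858464 + 25*I*√713/308077 ≈ 0.00028148 + 0.0021668*I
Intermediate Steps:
g(K, r) = 7 + 1/K
W = -7/5 (W = 7*(-⅕) = -7/5 ≈ -1.4000)
S = 2*I*√713 (S = √(-2852) = 2*I*√713 ≈ 53.404*I)
b(T, z) = 529/25 (b(T, z) = (6 - 7/5)² = (23/5)² = 529/25)
(g(-16, y(-9, 14)) + S)/(24625 + b(110, -87)) = ((7 + 1/(-16)) + 2*I*√713)/(24625 + 529/25) = ((7 - 1/16) + 2*I*√713)/(616154/25) = (111/16 + 2*I*√713)*(25/616154) = 2775/9858464 + 25*I*√713/308077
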